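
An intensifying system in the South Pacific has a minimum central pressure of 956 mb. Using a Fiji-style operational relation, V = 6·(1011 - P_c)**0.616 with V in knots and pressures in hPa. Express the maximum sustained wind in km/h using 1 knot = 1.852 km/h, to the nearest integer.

ΔP = 1011 − 956 = 55 mb.
V ≈ 6 × 55^0.616 = 6 × 11.805 ≈ 70.830 kt.
70.830 × 1.852 ≈ 131.18 km/h → 131 km/h.

131 km/h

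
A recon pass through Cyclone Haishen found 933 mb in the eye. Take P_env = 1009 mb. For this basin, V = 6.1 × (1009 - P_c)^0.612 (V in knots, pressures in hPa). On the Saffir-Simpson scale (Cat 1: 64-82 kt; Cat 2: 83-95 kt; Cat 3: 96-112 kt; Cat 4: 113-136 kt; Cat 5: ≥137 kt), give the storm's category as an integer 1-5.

2

ΔP = 1009 − 933 = 76 mb.
V ≈ 6.1 × 76^0.612 = 6.1 × 14.16 ≈ 86 kt.
86 kt falls in the Category 2 band.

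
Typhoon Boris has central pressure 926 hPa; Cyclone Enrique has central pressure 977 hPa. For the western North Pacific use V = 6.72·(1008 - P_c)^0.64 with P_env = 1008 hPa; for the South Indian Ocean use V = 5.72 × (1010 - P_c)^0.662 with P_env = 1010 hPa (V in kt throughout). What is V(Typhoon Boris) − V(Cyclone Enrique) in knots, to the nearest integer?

Typhoon Boris: ΔP = 82; V ≈ 6.72 × 82^0.64 ≈ 112.77 kt.
Cyclone Enrique: ΔP = 33; V ≈ 5.72 × 33^0.662 ≈ 57.90 kt.
Difference ≈ 112.77 − 57.90 = 54.87 → 55 kt.

55 kt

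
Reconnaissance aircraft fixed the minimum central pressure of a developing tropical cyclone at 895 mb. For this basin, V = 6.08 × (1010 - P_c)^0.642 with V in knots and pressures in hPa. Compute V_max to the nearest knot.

128 kt

ΔP = 1010 − 895 = 115 mb.
115^0.642 ≈ 21.036.
V ≈ 6.08 × 21.036 ≈ 127.9 kt.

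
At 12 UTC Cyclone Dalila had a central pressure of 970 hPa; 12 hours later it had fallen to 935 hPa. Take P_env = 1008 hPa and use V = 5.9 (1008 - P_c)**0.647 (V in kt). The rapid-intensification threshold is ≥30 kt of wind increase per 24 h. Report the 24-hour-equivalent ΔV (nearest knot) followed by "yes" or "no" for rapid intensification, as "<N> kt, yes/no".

65 kt, yes

V₁: ΔP = 38, V ≈ 5.9 × 38^0.647 ≈ 62.08 kt.
V₂: ΔP = 73, V ≈ 5.9 × 73^0.647 ≈ 94.72 kt.
ΔV over 12 h = 32.64 kt → 24 h equivalent = 32.64 × 24/12 ≈ 65.28 kt.
65 kt ≥ 30 kt ⇒ rapid intensification.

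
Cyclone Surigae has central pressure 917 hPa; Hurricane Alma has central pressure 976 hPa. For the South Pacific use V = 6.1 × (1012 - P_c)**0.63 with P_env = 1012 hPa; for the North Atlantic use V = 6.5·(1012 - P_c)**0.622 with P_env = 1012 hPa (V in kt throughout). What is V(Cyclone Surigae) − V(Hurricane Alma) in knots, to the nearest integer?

Cyclone Surigae: ΔP = 95; V ≈ 6.1 × 95^0.63 ≈ 107.47 kt.
Hurricane Alma: ΔP = 36; V ≈ 6.5 × 36^0.622 ≈ 60.39 kt.
Difference ≈ 107.47 − 60.39 = 47.08 → 47 kt.

47 kt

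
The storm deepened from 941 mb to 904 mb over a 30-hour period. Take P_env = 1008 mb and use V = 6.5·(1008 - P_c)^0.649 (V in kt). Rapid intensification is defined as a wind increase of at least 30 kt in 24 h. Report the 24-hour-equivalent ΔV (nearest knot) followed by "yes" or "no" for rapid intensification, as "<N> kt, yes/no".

V₁: ΔP = 67, V ≈ 6.5 × 67^0.649 ≈ 99.55 kt.
V₂: ΔP = 104, V ≈ 6.5 × 104^0.649 ≈ 132.42 kt.
ΔV over 30 h = 32.87 kt → 24 h equivalent = 32.87 × 24/30 ≈ 26.30 kt.
26 kt < 30 kt ⇒ not rapid intensification.

26 kt, no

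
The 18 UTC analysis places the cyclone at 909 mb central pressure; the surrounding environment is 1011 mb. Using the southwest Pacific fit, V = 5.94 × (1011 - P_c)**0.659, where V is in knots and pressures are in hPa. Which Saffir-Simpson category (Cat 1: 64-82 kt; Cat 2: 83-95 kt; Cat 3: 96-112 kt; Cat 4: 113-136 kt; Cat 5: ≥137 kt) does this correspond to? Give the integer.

ΔP = 1011 − 909 = 102 mb.
V ≈ 5.94 × 102^0.659 = 5.94 × 21.07 ≈ 125 kt.
125 kt falls in the Category 4 band.

4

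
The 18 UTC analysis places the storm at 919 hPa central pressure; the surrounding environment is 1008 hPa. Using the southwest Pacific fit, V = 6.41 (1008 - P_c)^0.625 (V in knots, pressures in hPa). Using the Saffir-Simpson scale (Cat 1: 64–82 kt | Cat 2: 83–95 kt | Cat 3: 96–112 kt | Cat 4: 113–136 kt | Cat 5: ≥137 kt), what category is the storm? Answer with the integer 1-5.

ΔP = 1008 − 919 = 89 hPa.
V ≈ 6.41 × 89^0.625 = 6.41 × 16.53 ≈ 106 kt.
106 kt falls in the Category 3 band.

3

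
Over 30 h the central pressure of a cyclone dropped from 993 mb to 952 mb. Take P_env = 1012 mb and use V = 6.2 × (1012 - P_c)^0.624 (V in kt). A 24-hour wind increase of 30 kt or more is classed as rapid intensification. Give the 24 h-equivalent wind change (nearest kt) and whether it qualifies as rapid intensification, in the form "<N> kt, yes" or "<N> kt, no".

V₁: ΔP = 19, V ≈ 6.2 × 19^0.624 ≈ 38.93 kt.
V₂: ΔP = 60, V ≈ 6.2 × 60^0.624 ≈ 79.79 kt.
ΔV over 30 h = 40.86 kt → 24 h equivalent = 40.86 × 24/30 ≈ 32.69 kt.
33 kt ≥ 30 kt ⇒ rapid intensification.

33 kt, yes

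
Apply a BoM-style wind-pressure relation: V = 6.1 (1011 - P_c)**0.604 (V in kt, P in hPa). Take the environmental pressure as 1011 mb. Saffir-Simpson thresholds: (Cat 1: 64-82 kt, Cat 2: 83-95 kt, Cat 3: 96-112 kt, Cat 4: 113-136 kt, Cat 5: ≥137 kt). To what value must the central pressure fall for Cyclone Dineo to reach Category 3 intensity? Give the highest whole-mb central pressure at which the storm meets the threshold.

915 mb

Category 3 begins at V = 96 kt.
Required ΔP = (96/6.1)^(1/0.604) = 15.738^1.656 ≈ 95.87 mb.
P_c ≤ 1011 − 95.87 = 915.13, so the highest integer P_c is 915 mb.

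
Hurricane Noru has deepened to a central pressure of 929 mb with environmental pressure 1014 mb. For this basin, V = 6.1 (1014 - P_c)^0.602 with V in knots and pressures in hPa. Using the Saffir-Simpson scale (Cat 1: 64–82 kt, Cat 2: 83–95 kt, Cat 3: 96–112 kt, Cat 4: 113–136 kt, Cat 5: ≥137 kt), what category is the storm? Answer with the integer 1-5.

ΔP = 1014 − 929 = 85 mb.
V ≈ 6.1 × 85^0.602 = 6.1 × 14.50 ≈ 88 kt.
88 kt falls in the Category 2 band.

2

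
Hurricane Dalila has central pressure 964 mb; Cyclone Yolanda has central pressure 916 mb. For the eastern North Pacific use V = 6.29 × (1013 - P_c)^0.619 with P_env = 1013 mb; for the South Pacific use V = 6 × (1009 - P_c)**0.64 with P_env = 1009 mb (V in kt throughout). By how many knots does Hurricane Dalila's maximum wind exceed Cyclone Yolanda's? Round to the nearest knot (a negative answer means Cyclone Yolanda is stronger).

Hurricane Dalila: ΔP = 49; V ≈ 6.29 × 49^0.619 ≈ 69.97 kt.
Cyclone Yolanda: ΔP = 93; V ≈ 6 × 93^0.64 ≈ 109.14 kt.
Difference ≈ 69.97 − 109.14 = -39.17 → -39 kt.

-39 kt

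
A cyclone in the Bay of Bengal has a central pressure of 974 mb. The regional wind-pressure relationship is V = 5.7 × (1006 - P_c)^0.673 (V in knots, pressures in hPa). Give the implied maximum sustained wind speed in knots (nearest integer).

ΔP = 1006 − 974 = 32 mb.
32^0.673 ≈ 10.303.
V ≈ 5.7 × 10.303 ≈ 58.7 kt.

59 kt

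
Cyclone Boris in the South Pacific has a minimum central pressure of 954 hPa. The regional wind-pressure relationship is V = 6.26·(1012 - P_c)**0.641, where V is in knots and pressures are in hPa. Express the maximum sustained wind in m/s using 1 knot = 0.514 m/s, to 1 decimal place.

43.4 m/s

ΔP = 1012 − 954 = 58 hPa.
V ≈ 6.26 × 58^0.641 = 6.26 × 13.501 ≈ 84.515 kt.
84.515 × 0.514 ≈ 43.44 m/s → 43.4 m/s.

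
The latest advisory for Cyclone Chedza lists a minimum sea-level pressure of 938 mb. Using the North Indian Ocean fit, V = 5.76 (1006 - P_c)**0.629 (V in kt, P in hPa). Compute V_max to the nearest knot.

ΔP = 1006 − 938 = 68 mb.
68^0.629 ≈ 14.212.
V ≈ 5.76 × 14.212 ≈ 81.9 kt.

82 kt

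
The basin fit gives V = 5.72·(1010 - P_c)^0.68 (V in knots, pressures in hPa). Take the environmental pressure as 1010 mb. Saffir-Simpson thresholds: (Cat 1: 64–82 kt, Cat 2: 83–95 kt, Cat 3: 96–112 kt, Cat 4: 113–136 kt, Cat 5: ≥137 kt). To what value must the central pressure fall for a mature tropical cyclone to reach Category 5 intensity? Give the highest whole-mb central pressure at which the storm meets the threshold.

903 mb

Category 5 begins at V = 137 kt.
Required ΔP = (137/5.72)^(1/0.68) = 23.951^1.471 ≈ 106.76 mb.
P_c ≤ 1010 − 106.76 = 903.24, so the highest integer P_c is 903 mb.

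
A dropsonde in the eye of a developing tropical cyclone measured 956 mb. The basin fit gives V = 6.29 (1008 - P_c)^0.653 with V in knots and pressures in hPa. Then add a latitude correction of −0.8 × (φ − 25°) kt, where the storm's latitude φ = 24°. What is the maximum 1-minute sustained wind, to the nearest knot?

84 kt

ΔP = 1008 − 956 = 52 mb.
52^0.653 ≈ 13.199.
V ≈ 6.29 × 13.199 ≈ 83.0 kt.
Latitude correction: −0.8 × (24 − 25) = 0.8 kt.
Corrected V ≈ 83.8 kt → 84 kt.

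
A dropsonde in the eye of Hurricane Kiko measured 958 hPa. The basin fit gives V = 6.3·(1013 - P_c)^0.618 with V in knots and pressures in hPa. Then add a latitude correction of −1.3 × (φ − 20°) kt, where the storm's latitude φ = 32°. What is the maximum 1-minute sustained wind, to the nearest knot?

ΔP = 1013 − 958 = 55 hPa.
55^0.618 ≈ 11.900.
V ≈ 6.3 × 11.900 ≈ 75.0 kt.
Latitude correction: −1.3 × (32 − 20) = -15.6 kt.
Corrected V ≈ 59.4 kt → 59 kt.

59 kt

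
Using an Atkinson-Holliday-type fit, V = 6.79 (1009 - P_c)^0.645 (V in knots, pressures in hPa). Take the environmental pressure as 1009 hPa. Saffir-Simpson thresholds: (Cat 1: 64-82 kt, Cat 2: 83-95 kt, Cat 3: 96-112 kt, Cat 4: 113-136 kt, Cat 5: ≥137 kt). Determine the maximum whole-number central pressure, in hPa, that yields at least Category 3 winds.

948 hPa

Category 3 begins at V = 96 kt.
Required ΔP = (96/6.79)^(1/0.645) = 14.138^1.550 ≈ 60.75 hPa.
P_c ≤ 1009 − 60.75 = 948.25, so the highest integer P_c is 948 hPa.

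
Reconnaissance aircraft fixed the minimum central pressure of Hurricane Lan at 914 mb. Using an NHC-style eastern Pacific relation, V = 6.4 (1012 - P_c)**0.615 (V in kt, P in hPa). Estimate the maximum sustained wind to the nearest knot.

ΔP = 1012 − 914 = 98 mb.
98^0.615 ≈ 16.773.
V ≈ 6.4 × 16.773 ≈ 107.3 kt.

107 kt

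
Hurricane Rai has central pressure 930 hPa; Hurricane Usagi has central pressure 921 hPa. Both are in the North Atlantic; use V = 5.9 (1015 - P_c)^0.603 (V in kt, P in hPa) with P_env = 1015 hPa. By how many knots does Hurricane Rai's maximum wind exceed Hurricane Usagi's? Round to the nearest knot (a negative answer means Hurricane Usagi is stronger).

Hurricane Rai: ΔP = 85; V ≈ 5.9 × 85^0.603 ≈ 85.96 kt.
Hurricane Usagi: ΔP = 94; V ≈ 5.9 × 94^0.603 ≈ 91.34 kt.
Difference ≈ 85.96 − 91.34 = -5.38 → -5 kt.

-5 kt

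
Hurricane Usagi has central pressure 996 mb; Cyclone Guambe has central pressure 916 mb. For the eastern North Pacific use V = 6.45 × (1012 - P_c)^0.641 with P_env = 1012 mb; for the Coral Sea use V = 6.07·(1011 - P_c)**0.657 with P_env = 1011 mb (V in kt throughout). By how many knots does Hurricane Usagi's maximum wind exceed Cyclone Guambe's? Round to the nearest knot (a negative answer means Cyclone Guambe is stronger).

-83 kt

Hurricane Usagi: ΔP = 16; V ≈ 6.45 × 16^0.641 ≈ 38.14 kt.
Cyclone Guambe: ΔP = 95; V ≈ 6.07 × 95^0.657 ≈ 120.94 kt.
Difference ≈ 38.14 − 120.94 = -82.80 → -83 kt.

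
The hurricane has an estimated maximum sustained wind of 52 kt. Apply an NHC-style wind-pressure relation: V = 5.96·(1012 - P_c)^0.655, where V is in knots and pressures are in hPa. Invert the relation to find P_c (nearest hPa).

985 hPa

ΔP = (V / 5.96)^(1/0.655) = (52/5.96)^1.527.
52/5.96 = 8.725; 8.725^1.527 ≈ 27.31 hPa.
P_c = 1012 − 27.31 = 984.69 ≈ 985 hPa.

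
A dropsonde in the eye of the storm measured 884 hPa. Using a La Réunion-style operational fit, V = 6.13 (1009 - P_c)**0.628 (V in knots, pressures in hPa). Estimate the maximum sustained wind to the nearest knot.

127 kt

ΔP = 1009 − 884 = 125 hPa.
125^0.628 ≈ 20.742.
V ≈ 6.13 × 20.742 ≈ 127.2 kt.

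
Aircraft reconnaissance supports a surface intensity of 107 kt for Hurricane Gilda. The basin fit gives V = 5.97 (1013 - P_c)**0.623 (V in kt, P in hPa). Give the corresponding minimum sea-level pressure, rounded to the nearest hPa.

910 hPa

ΔP = (V / 5.97)^(1/0.623) = (107/5.97)^1.605.
107/5.97 = 17.923; 17.923^1.605 ≈ 102.78 hPa.
P_c = 1013 − 102.78 = 910.22 ≈ 910 hPa.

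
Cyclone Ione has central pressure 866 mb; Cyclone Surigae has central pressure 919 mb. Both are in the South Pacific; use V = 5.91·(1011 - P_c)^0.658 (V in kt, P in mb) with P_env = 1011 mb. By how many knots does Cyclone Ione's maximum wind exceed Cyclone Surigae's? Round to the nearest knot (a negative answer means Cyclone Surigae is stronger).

40 kt

Cyclone Ione: ΔP = 145; V ≈ 5.91 × 145^0.658 ≈ 156.23 kt.
Cyclone Surigae: ΔP = 92; V ≈ 5.91 × 92^0.658 ≈ 115.81 kt.
Difference ≈ 156.23 − 115.81 = 40.42 → 40 kt.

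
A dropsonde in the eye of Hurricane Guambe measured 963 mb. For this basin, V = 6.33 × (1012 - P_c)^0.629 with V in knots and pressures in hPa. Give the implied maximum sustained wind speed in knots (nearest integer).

ΔP = 1012 − 963 = 49 mb.
49^0.629 ≈ 11.565.
V ≈ 6.33 × 11.565 ≈ 73.2 kt.

73 kt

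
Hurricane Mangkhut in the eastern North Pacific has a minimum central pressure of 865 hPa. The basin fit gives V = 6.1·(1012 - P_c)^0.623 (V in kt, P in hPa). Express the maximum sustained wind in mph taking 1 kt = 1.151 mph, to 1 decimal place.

ΔP = 1012 − 865 = 147 hPa.
V ≈ 6.1 × 147^0.623 = 6.1 × 22.400 ≈ 136.637 kt.
136.637 × 1.151 ≈ 157.27 mph → 157.3 mph.

157.3 mph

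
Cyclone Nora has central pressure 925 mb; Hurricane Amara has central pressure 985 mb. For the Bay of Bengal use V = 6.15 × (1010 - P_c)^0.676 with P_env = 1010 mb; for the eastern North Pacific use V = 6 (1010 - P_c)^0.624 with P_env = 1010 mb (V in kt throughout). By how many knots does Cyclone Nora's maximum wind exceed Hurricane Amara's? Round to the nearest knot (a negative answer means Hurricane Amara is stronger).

79 kt

Cyclone Nora: ΔP = 85; V ≈ 6.15 × 85^0.676 ≈ 123.93 kt.
Hurricane Amara: ΔP = 25; V ≈ 6 × 25^0.624 ≈ 44.72 kt.
Difference ≈ 123.93 − 44.72 = 79.21 → 79 kt.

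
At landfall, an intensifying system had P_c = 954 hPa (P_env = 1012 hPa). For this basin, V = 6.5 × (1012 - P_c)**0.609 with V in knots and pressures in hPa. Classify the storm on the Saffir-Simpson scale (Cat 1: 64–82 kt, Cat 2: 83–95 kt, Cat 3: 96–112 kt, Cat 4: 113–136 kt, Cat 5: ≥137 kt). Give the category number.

ΔP = 1012 − 954 = 58 hPa.
V ≈ 6.5 × 58^0.609 = 6.5 × 11.86 ≈ 77 kt.
77 kt falls in the Category 1 band.

1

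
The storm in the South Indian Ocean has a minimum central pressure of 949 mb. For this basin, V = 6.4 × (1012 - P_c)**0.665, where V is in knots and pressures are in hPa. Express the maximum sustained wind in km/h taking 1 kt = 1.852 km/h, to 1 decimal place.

186.4 km/h

ΔP = 1012 − 949 = 63 mb.
V ≈ 6.4 × 63^0.665 = 6.4 × 15.724 ≈ 100.633 kt.
100.633 × 1.852 ≈ 186.37 km/h → 186.4 km/h.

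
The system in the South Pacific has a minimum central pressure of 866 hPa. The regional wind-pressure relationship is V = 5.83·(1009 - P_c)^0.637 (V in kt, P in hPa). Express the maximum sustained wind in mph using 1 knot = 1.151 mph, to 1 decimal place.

158.4 mph

ΔP = 1009 − 866 = 143 hPa.
V ≈ 5.83 × 143^0.637 = 5.83 × 23.602 ≈ 137.600 kt.
137.600 × 1.151 ≈ 158.38 mph → 158.4 mph.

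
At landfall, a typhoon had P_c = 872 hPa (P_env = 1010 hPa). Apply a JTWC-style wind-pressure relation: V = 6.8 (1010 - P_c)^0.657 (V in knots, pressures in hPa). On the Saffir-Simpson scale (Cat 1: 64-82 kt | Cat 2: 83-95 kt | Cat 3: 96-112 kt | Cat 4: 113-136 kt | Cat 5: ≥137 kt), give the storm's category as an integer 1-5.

5

ΔP = 1010 − 872 = 138 hPa.
V ≈ 6.8 × 138^0.657 = 6.8 × 25.46 ≈ 173 kt.
173 kt falls in the Category 5 band.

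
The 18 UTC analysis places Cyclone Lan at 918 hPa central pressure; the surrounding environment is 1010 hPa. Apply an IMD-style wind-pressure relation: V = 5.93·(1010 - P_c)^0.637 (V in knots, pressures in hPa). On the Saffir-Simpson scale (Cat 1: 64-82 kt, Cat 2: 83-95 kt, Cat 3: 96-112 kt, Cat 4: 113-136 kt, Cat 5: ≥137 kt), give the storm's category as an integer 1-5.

3

ΔP = 1010 − 918 = 92 hPa.
V ≈ 5.93 × 92^0.637 = 5.93 × 17.82 ≈ 106 kt.
106 kt falls in the Category 3 band.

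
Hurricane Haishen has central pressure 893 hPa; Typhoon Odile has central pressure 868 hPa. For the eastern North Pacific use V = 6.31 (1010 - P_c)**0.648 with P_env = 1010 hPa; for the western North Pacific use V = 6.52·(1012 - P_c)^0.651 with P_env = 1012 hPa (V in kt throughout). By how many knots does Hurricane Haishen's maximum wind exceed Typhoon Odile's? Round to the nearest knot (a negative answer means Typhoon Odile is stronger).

-28 kt

Hurricane Haishen: ΔP = 117; V ≈ 6.31 × 117^0.648 ≈ 138.11 kt.
Typhoon Odile: ΔP = 144; V ≈ 6.52 × 144^0.651 ≈ 165.71 kt.
Difference ≈ 138.11 − 165.71 = -27.60 → -28 kt.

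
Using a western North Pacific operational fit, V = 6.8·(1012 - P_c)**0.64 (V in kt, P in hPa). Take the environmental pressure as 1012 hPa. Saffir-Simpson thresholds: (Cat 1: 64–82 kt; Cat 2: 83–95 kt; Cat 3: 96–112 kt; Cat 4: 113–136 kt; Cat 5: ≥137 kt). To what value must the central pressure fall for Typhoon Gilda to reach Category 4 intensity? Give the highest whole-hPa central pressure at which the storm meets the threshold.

931 hPa

Category 4 begins at V = 113 kt.
Required ΔP = (113/6.8)^(1/0.64) = 16.618^1.562 ≈ 80.75 hPa.
P_c ≤ 1012 − 80.75 = 931.25, so the highest integer P_c is 931 hPa.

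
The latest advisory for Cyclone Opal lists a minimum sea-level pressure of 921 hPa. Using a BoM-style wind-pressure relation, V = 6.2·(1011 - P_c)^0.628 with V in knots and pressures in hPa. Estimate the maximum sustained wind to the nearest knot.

105 kt

ΔP = 1011 − 921 = 90 hPa.
90^0.628 ≈ 16.876.
V ≈ 6.2 × 16.876 ≈ 104.6 kt.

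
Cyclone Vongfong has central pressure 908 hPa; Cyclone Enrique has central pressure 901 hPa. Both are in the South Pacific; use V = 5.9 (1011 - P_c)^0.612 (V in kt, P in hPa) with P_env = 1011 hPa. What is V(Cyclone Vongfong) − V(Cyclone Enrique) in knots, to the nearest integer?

-4 kt

Cyclone Vongfong: ΔP = 103; V ≈ 5.9 × 103^0.612 ≈ 100.63 kt.
Cyclone Enrique: ΔP = 110; V ≈ 5.9 × 110^0.612 ≈ 104.76 kt.
Difference ≈ 100.63 − 104.76 = -4.13 → -4 kt.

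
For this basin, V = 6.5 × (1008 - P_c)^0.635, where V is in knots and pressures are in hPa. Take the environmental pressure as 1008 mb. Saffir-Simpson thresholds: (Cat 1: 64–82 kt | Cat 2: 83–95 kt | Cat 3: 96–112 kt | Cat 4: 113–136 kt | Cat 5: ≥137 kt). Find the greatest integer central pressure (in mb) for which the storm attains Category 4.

Category 4 begins at V = 113 kt.
Required ΔP = (113/6.5)^(1/0.635) = 17.385^1.575 ≈ 89.75 mb.
P_c ≤ 1008 − 89.75 = 918.25, so the highest integer P_c is 918 mb.

918 mb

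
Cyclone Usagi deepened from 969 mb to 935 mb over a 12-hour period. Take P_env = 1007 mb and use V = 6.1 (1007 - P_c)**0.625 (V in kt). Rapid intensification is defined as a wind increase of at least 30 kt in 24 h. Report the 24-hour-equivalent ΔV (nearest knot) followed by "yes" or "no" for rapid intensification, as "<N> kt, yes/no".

58 kt, yes

V₁: ΔP = 38, V ≈ 6.1 × 38^0.625 ≈ 59.25 kt.
V₂: ΔP = 72, V ≈ 6.1 × 72^0.625 ≈ 88.34 kt.
ΔV over 12 h = 29.09 kt → 24 h equivalent = 29.09 × 24/12 ≈ 58.18 kt.
58 kt ≥ 30 kt ⇒ rapid intensification.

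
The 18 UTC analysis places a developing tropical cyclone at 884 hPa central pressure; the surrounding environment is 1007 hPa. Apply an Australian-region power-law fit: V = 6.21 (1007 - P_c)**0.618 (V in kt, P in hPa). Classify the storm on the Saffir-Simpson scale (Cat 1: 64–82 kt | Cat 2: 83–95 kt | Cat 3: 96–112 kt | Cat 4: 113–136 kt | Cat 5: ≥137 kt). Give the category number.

ΔP = 1007 − 884 = 123 hPa.
V ≈ 6.21 × 123^0.618 = 6.21 × 19.57 ≈ 122 kt.
122 kt falls in the Category 4 band.

4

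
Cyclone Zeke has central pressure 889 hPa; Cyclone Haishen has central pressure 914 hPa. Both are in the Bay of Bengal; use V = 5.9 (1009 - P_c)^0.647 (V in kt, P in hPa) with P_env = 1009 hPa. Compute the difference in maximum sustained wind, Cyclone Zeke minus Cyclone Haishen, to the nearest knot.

18 kt

Cyclone Zeke: ΔP = 120; V ≈ 5.9 × 120^0.647 ≈ 130.64 kt.
Cyclone Haishen: ΔP = 95; V ≈ 5.9 × 95^0.647 ≈ 112.32 kt.
Difference ≈ 130.64 − 112.32 = 18.32 → 18 kt.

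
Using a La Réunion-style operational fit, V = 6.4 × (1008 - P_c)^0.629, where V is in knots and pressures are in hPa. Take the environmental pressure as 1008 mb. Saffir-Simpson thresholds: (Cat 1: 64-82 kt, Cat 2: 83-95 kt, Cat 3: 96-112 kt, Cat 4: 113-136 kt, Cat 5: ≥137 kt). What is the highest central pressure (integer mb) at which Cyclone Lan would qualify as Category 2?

Category 2 begins at V = 83 kt.
Required ΔP = (83/6.4)^(1/0.629) = 12.969^1.590 ≈ 58.79 mb.
P_c ≤ 1008 − 58.79 = 949.21, so the highest integer P_c is 949 mb.

949 mb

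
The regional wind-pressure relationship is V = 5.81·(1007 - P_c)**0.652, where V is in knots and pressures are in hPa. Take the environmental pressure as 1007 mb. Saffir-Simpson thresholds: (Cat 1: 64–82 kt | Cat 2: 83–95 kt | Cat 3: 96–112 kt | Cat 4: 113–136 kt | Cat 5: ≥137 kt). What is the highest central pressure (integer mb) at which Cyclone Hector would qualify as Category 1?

967 mb

Category 1 begins at V = 64 kt.
Required ΔP = (64/5.81)^(1/0.652) = 11.015^1.534 ≈ 39.64 mb.
P_c ≤ 1007 − 39.64 = 967.36, so the highest integer P_c is 967 mb.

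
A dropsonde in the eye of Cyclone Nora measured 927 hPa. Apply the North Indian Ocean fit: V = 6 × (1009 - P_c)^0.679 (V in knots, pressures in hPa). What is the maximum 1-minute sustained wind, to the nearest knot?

ΔP = 1009 − 927 = 82 hPa.
82^0.679 ≈ 19.929.
V ≈ 6 × 19.929 ≈ 119.6 kt.

120 kt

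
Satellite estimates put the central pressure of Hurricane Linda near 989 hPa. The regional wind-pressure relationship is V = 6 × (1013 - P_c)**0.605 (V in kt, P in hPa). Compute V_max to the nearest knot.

41 kt

ΔP = 1013 − 989 = 24 hPa.
24^0.605 ≈ 6.840.
V ≈ 6 × 6.840 ≈ 41.0 kt.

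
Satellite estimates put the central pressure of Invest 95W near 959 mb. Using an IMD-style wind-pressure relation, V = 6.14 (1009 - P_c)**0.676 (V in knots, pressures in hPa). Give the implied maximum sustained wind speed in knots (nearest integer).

86 kt

ΔP = 1009 − 959 = 50 mb.
50^0.676 ≈ 14.077.
V ≈ 6.14 × 14.077 ≈ 86.4 kt.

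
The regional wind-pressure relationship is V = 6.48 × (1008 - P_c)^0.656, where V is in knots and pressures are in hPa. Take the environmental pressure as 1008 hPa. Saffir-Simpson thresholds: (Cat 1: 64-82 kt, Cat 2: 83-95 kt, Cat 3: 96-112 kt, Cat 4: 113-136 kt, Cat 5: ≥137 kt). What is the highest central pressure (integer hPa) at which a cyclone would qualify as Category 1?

975 hPa

Category 1 begins at V = 64 kt.
Required ΔP = (64/6.48)^(1/0.656) = 9.877^1.524 ≈ 32.82 hPa.
P_c ≤ 1008 − 32.82 = 975.18, so the highest integer P_c is 975 hPa.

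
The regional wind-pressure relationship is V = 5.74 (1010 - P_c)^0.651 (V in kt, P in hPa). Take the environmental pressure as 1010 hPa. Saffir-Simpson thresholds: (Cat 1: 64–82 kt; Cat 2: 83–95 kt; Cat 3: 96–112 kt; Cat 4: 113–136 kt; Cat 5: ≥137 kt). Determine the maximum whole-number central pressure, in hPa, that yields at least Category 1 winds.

969 hPa

Category 1 begins at V = 64 kt.
Required ΔP = (64/5.74)^(1/0.651) = 11.150^1.536 ≈ 40.62 hPa.
P_c ≤ 1010 − 40.62 = 969.38, so the highest integer P_c is 969 hPa.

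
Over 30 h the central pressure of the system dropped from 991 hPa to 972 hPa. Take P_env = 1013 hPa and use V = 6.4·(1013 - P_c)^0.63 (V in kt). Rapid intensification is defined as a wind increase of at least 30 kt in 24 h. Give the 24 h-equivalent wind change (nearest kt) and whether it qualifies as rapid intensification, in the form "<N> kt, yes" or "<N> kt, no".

17 kt, no

V₁: ΔP = 22, V ≈ 6.4 × 22^0.63 ≈ 44.86 kt.
V₂: ΔP = 41, V ≈ 6.4 × 41^0.63 ≈ 66.41 kt.
ΔV over 30 h = 21.55 kt → 24 h equivalent = 21.55 × 24/30 ≈ 17.24 kt.
17 kt < 30 kt ⇒ not rapid intensification.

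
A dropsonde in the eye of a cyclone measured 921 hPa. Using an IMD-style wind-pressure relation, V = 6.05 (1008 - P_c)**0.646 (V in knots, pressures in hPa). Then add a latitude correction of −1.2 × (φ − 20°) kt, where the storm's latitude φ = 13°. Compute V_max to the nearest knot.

117 kt

ΔP = 1008 − 921 = 87 hPa.
87^0.646 ≈ 17.903.
V ≈ 6.05 × 17.903 ≈ 108.3 kt.
Latitude correction: −1.2 × (13 − 20) = 8.4 kt.
Corrected V ≈ 116.7 kt → 117 kt.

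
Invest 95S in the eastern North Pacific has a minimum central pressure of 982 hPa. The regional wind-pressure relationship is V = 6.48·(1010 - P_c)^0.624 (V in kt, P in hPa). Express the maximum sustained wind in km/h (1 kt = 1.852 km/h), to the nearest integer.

96 km/h

ΔP = 1010 − 982 = 28 hPa.
V ≈ 6.48 × 28^0.624 = 6.48 × 7.999 ≈ 51.832 kt.
51.832 × 1.852 ≈ 95.99 km/h → 96 km/h.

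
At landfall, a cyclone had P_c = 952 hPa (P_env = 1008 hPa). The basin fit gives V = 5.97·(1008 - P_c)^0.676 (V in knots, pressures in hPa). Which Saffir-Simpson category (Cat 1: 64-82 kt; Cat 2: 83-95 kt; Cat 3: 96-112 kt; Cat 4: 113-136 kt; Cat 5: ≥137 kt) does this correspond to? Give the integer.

ΔP = 1008 − 952 = 56 hPa.
V ≈ 5.97 × 56^0.676 = 5.97 × 15.20 ≈ 91 kt.
91 kt falls in the Category 2 band.

2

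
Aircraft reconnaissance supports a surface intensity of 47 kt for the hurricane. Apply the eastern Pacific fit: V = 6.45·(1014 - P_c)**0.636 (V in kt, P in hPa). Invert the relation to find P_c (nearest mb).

ΔP = (V / 6.45)^(1/0.636) = (47/6.45)^1.572.
47/6.45 = 7.287; 7.287^1.572 ≈ 22.71 mb.
P_c = 1014 − 22.71 = 991.29 ≈ 991 mb.

991 mb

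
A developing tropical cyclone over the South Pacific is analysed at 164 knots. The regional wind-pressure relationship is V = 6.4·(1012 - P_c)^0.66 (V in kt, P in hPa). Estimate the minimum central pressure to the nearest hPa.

ΔP = (V / 6.4)^(1/0.66) = (164/6.4)^1.515.
164/6.4 = 25.625; 25.625^1.515 ≈ 136.25 hPa.
P_c = 1012 − 136.25 = 875.75 ≈ 876 hPa.

876 hPa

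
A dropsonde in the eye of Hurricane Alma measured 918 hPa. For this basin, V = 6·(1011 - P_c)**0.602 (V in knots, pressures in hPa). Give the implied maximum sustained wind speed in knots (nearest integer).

ΔP = 1011 − 918 = 93 hPa.
93^0.602 ≈ 15.312.
V ≈ 6 × 15.312 ≈ 91.9 kt.

92 kt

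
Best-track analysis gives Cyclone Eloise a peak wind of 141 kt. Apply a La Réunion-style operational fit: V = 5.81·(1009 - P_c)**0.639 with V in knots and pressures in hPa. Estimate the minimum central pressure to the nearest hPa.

ΔP = (V / 5.81)^(1/0.639) = (141/5.81)^1.565.
141/5.81 = 24.269; 24.269^1.565 ≈ 147.07 hPa.
P_c = 1009 − 147.07 = 861.93 ≈ 862 hPa.

862 hPa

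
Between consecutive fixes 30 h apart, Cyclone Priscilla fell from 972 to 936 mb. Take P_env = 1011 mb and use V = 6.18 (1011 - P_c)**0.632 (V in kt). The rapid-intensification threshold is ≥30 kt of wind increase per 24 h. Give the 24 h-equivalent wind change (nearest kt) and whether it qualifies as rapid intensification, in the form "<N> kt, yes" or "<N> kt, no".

V₁: ΔP = 39, V ≈ 6.18 × 39^0.632 ≈ 62.60 kt.
V₂: ΔP = 75, V ≈ 6.18 × 75^0.632 ≈ 94.63 kt.
ΔV over 30 h = 32.03 kt → 24 h equivalent = 32.03 × 24/30 ≈ 25.62 kt.
26 kt < 30 kt ⇒ not rapid intensification.

26 kt, no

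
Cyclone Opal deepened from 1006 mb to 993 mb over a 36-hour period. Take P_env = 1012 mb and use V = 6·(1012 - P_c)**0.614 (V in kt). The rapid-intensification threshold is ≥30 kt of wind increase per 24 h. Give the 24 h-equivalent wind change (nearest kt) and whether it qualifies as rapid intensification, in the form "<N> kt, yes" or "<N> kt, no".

12 kt, no

V₁: ΔP = 6, V ≈ 6 × 6^0.614 ≈ 18.03 kt.
V₂: ΔP = 19, V ≈ 6 × 19^0.614 ≈ 36.59 kt.
ΔV over 36 h = 18.56 kt → 24 h equivalent = 18.56 × 24/36 ≈ 12.37 kt.
12 kt < 30 kt ⇒ not rapid intensification.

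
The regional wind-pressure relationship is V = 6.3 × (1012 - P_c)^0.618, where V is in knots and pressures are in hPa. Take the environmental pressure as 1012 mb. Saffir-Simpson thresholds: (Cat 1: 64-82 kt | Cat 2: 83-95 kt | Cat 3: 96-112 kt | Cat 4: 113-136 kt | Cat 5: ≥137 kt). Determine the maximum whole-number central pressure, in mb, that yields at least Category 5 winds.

Category 5 begins at V = 137 kt.
Required ΔP = (137/6.3)^(1/0.618) = 21.746^1.618 ≈ 145.90 mb.
P_c ≤ 1012 − 145.90 = 866.10, so the highest integer P_c is 866 mb.

866 mb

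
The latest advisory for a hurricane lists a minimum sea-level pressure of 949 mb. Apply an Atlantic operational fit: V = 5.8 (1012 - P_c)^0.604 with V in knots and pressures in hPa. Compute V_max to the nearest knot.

ΔP = 1012 − 949 = 63 mb.
63^0.604 ≈ 12.212.
V ≈ 5.8 × 12.212 ≈ 70.8 kt.

71 kt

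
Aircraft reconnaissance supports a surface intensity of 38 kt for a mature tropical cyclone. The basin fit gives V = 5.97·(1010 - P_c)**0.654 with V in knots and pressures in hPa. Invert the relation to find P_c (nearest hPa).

993 hPa

ΔP = (V / 5.97)^(1/0.654) = (38/5.97)^1.529.
38/5.97 = 6.365; 6.365^1.529 ≈ 16.95 hPa.
P_c = 1010 − 16.95 = 993.05 ≈ 993 hPa.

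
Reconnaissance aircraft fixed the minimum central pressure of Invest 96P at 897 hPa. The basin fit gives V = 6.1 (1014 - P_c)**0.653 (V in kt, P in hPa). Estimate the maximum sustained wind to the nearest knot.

ΔP = 1014 − 897 = 117 hPa.
117^0.653 ≈ 22.414.
V ≈ 6.1 × 22.414 ≈ 136.7 kt.

137 kt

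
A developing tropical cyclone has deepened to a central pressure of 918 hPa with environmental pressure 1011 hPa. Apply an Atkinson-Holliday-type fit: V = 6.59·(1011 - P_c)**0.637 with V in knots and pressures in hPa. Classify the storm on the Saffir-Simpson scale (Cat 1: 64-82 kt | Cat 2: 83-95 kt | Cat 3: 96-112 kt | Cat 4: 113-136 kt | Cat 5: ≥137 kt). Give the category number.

4

ΔP = 1011 − 918 = 93 hPa.
V ≈ 6.59 × 93^0.637 = 6.59 × 17.94 ≈ 118 kt.
118 kt falls in the Category 4 band.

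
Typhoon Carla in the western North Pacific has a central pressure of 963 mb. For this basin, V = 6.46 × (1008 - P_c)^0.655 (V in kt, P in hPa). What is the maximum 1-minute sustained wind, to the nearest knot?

ΔP = 1008 − 963 = 45 mb.
45^0.655 ≈ 12.102.
V ≈ 6.46 × 12.102 ≈ 78.2 kt.

78 kt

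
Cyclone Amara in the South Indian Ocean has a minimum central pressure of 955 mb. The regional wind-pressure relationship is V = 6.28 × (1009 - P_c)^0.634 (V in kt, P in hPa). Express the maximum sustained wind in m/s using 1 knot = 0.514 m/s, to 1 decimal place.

40.5 m/s

ΔP = 1009 − 955 = 54 mb.
V ≈ 6.28 × 54^0.634 = 6.28 × 12.541 ≈ 78.758 kt.
78.758 × 0.514 ≈ 40.48 m/s → 40.5 m/s.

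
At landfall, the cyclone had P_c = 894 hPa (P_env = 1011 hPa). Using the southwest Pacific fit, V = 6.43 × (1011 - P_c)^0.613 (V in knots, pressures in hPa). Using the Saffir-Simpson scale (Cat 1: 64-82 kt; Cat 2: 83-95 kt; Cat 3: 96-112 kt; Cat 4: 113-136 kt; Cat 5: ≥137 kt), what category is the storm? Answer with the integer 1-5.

4

ΔP = 1011 − 894 = 117 hPa.
V ≈ 6.43 × 117^0.613 = 6.43 × 18.53 ≈ 119 kt.
119 kt falls in the Category 4 band.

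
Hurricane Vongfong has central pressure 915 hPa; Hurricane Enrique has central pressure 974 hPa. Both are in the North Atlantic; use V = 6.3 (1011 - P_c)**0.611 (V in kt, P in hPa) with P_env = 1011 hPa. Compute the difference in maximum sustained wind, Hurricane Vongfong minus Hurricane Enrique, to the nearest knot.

Hurricane Vongfong: ΔP = 96; V ≈ 6.3 × 96^0.611 ≈ 102.45 kt.
Hurricane Enrique: ΔP = 37; V ≈ 6.3 × 37^0.611 ≈ 57.22 kt.
Difference ≈ 102.45 − 57.22 = 45.23 → 45 kt.

45 kt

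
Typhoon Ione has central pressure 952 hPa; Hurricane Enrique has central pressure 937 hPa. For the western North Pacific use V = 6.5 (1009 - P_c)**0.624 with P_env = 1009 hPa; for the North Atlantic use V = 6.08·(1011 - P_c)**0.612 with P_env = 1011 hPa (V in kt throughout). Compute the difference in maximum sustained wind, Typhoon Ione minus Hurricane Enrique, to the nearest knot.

-4 kt

Typhoon Ione: ΔP = 57; V ≈ 6.5 × 57^0.624 ≈ 81.02 kt.
Hurricane Enrique: ΔP = 74; V ≈ 6.08 × 74^0.612 ≈ 84.70 kt.
Difference ≈ 81.02 − 84.70 = -3.68 → -4 kt.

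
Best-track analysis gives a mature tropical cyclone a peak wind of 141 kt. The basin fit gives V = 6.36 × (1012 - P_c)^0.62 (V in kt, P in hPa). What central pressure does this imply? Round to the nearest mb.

ΔP = (V / 6.36)^(1/0.62) = (141/6.36)^1.613.
141/6.36 = 22.170; 22.170^1.613 ≈ 148.11 mb.
P_c = 1012 − 148.11 = 863.89 ≈ 864 mb.

864 mb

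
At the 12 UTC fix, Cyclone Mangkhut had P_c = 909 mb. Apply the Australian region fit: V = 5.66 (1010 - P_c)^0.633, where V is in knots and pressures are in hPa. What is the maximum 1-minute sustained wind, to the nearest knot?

ΔP = 1010 − 909 = 101 mb.
101^0.633 ≈ 18.567.
V ≈ 5.66 × 18.567 ≈ 105.1 kt.

105 kt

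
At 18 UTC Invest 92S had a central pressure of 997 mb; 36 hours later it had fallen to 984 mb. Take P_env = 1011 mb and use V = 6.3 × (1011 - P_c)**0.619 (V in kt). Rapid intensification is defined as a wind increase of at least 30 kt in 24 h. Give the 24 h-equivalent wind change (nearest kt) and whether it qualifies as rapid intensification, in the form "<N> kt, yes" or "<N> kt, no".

V₁: ΔP = 14, V ≈ 6.3 × 14^0.619 ≈ 32.27 kt.
V₂: ΔP = 27, V ≈ 6.3 × 27^0.619 ≈ 48.46 kt.
ΔV over 36 h = 16.19 kt → 24 h equivalent = 16.19 × 24/36 ≈ 10.79 kt.
11 kt < 30 kt ⇒ not rapid intensification.

11 kt, no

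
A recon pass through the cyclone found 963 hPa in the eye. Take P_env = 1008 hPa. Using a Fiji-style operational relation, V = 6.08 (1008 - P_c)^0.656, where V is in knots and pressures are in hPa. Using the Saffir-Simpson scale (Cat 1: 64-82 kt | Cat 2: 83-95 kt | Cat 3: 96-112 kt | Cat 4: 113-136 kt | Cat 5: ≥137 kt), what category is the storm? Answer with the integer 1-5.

ΔP = 1008 − 963 = 45 hPa.
V ≈ 6.08 × 45^0.656 = 6.08 × 12.15 ≈ 74 kt.
74 kt falls in the Category 1 band.

1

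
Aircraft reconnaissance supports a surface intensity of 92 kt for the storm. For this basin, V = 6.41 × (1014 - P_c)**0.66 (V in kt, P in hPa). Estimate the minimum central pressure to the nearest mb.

ΔP = (V / 6.41)^(1/0.66) = (92/6.41)^1.515.
92/6.41 = 14.353; 14.353^1.515 ≈ 56.61 mb.
P_c = 1014 − 56.61 = 957.39 ≈ 957 mb.

957 mb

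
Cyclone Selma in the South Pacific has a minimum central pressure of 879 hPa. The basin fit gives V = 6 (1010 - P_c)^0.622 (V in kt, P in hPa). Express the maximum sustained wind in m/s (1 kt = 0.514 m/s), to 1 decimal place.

64.0 m/s

ΔP = 1010 − 879 = 131 hPa.
V ≈ 6 × 131^0.622 = 6 × 20.746 ≈ 124.478 kt.
124.478 × 0.514 ≈ 63.98 m/s → 64.0 m/s.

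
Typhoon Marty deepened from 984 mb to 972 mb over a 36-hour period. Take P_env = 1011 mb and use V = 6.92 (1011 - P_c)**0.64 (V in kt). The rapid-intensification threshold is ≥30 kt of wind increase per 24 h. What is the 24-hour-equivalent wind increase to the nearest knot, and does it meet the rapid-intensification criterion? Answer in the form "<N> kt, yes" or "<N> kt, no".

10 kt, no

V₁: ΔP = 27, V ≈ 6.92 × 27^0.64 ≈ 57.04 kt.
V₂: ΔP = 39, V ≈ 6.92 × 39^0.64 ≈ 72.18 kt.
ΔV over 36 h = 15.14 kt → 24 h equivalent = 15.14 × 24/36 ≈ 10.09 kt.
10 kt < 30 kt ⇒ not rapid intensification.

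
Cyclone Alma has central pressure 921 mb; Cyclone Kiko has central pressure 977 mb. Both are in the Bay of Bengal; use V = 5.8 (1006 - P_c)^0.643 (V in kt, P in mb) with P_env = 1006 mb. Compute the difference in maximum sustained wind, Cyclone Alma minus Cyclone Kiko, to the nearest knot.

Cyclone Alma: ΔP = 85; V ≈ 5.8 × 85^0.643 ≈ 100.94 kt.
Cyclone Kiko: ΔP = 29; V ≈ 5.8 × 29^0.643 ≈ 50.55 kt.
Difference ≈ 100.94 − 50.55 = 50.39 → 50 kt.

50 kt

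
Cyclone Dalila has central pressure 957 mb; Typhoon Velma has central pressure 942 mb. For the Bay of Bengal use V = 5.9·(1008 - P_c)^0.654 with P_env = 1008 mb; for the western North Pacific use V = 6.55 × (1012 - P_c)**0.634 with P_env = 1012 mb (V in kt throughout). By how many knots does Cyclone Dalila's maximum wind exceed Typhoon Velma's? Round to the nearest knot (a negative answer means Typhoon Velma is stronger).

Cyclone Dalila: ΔP = 51; V ≈ 5.9 × 51^0.654 ≈ 77.20 kt.
Typhoon Velma: ΔP = 70; V ≈ 6.55 × 70^0.634 ≈ 96.84 kt.
Difference ≈ 77.20 − 96.84 = -19.64 → -20 kt.

-20 kt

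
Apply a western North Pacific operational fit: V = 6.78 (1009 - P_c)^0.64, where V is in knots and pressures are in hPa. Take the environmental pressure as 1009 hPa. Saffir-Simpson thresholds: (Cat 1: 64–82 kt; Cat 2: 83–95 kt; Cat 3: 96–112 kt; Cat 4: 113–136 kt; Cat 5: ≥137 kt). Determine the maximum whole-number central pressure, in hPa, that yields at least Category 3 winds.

Category 3 begins at V = 96 kt.
Required ΔP = (96/6.78)^(1/0.64) = 14.159^1.562 ≈ 62.88 hPa.
P_c ≤ 1009 − 62.88 = 946.12, so the highest integer P_c is 946 hPa.

946 hPa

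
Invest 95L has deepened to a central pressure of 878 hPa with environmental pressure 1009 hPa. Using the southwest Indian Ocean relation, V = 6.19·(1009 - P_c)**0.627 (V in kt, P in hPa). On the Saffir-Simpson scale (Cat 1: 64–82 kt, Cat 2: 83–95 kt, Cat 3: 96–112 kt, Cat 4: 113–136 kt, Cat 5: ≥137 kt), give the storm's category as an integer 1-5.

ΔP = 1009 − 878 = 131 hPa.
V ≈ 6.19 × 131^0.627 = 6.19 × 21.26 ≈ 132 kt.
132 kt falls in the Category 4 band.

4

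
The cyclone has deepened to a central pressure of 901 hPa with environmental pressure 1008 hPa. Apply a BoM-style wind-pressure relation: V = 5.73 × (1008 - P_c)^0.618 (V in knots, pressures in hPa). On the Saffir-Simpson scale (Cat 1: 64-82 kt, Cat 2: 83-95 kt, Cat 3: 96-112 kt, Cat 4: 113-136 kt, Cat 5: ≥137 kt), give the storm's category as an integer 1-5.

ΔP = 1008 − 901 = 107 hPa.
V ≈ 5.73 × 107^0.618 = 5.73 × 17.95 ≈ 103 kt.
103 kt falls in the Category 3 band.

3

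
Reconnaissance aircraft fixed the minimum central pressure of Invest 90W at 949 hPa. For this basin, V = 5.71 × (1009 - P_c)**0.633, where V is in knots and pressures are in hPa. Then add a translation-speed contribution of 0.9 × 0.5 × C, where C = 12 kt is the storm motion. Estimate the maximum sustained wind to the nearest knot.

82 kt

ΔP = 1009 − 949 = 60 hPa.
60^0.633 ≈ 13.353.
V ≈ 5.71 × 13.353 ≈ 76.2 kt.
Translation term: 0.9 × 0.5 × 12 = 5.4 kt.
Corrected V ≈ 81.6 kt → 82 kt.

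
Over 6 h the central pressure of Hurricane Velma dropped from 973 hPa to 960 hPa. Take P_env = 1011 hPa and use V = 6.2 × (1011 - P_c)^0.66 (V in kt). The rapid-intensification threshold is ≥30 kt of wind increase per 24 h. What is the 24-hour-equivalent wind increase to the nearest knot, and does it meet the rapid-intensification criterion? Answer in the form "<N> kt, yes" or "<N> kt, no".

59 kt, yes

V₁: ΔP = 38, V ≈ 6.2 × 38^0.66 ≈ 68.40 kt.
V₂: ΔP = 51, V ≈ 6.2 × 51^0.66 ≈ 83.06 kt.
ΔV over 6 h = 14.66 kt → 24 h equivalent = 14.66 × 24/6 ≈ 58.64 kt.
59 kt ≥ 30 kt ⇒ rapid intensification.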